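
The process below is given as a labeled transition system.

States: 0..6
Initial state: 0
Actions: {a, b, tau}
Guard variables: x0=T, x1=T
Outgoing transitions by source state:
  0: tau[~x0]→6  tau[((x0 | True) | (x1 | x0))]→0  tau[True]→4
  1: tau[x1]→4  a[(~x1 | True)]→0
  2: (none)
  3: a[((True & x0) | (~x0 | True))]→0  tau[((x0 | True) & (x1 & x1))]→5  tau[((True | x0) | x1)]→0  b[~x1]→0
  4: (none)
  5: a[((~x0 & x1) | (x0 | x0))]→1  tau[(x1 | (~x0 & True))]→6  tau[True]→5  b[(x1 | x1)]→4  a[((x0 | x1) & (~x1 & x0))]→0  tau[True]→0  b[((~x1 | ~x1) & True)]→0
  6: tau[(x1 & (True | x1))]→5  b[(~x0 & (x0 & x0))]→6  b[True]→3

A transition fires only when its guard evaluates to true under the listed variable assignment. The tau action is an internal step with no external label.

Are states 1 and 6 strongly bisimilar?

Refine partition for ~:
  round 0: {{0,1,2,3,4,5,6}}
  round 1: {{0},{1,3},{2,4},{5},{6}}
  round 2: {{0},{1},{2,4},{3},{5},{6}}
stable after 3 split(s): 6 block(s)
1∈{1}, 6∈{6}

Answer: NOT BISIMILAR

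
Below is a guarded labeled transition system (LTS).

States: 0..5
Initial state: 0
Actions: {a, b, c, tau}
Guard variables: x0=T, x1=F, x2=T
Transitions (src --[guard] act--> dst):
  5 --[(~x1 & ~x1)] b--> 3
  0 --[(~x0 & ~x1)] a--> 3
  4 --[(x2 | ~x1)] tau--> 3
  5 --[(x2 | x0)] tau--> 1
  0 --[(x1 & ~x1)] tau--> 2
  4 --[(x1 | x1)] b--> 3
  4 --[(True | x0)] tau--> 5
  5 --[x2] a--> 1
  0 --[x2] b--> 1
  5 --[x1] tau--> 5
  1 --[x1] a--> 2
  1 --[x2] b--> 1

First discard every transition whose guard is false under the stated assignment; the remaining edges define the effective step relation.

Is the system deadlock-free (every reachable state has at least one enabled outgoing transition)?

Answer: DEADLOCK-FREE

Working:
Reach set: {0,1}
  0: b→1  [1 out]
  1: b→1  [1 out]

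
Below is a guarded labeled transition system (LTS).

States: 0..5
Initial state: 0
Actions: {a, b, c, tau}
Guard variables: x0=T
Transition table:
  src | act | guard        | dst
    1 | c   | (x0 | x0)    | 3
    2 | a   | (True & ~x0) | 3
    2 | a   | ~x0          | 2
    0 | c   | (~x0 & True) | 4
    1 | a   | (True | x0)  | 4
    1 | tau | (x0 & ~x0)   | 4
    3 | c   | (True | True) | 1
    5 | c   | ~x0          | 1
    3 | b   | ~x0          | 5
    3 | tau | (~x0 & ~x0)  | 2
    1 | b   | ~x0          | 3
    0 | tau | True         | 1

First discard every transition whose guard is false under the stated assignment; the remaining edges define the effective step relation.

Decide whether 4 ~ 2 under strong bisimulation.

Answer: BISIMILAR

Working:
Bisimulation quotient by refinement:
  round 0: {{0,1,2,3,4,5}}
  round 1: {{0},{1},{2,4,5},{3}}
4 equivalence class(es) (converged in 2)
4∈{2,4,5}, 2∈{2,4,5}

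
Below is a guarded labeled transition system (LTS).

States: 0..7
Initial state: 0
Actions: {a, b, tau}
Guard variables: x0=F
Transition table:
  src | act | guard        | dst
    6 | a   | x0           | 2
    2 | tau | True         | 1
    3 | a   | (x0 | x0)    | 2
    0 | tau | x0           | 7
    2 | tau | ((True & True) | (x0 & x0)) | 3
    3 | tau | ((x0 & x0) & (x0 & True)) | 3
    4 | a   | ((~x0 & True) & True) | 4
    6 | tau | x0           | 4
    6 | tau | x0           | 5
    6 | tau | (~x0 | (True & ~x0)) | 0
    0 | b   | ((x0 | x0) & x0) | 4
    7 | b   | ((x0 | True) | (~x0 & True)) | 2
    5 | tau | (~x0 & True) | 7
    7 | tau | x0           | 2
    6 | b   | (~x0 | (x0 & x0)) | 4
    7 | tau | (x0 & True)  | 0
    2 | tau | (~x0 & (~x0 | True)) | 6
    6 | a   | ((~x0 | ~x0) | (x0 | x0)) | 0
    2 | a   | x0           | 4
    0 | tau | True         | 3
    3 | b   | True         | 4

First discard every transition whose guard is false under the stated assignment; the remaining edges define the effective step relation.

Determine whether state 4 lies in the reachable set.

After dropping false guards: 11 live edges.
depth 0: {0}
depth 1: {3}  cumulative {0,3}
depth 2: {4}  cumulative {0,3,4}
Reach set: {0,3,4}
witness 4: tau·b

Answer: REACHABLE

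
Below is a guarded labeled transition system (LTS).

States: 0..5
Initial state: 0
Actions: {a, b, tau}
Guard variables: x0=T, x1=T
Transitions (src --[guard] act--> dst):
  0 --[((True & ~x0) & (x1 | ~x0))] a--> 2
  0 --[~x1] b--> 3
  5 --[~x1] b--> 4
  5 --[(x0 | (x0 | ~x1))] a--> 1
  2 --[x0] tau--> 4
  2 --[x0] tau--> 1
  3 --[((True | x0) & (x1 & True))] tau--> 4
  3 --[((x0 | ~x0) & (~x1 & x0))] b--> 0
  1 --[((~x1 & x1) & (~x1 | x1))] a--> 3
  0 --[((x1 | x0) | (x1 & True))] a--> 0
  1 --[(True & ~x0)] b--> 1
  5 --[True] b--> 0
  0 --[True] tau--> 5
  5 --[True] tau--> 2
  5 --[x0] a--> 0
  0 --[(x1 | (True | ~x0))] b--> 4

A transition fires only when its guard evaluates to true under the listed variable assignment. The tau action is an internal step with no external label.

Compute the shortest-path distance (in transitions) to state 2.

Answer: 2

Working:
Layered search for 2:
  L0 = {0}
  L1 = {4,5}
  L2 = {1,2}
2 enters at depth 2; path tau·tau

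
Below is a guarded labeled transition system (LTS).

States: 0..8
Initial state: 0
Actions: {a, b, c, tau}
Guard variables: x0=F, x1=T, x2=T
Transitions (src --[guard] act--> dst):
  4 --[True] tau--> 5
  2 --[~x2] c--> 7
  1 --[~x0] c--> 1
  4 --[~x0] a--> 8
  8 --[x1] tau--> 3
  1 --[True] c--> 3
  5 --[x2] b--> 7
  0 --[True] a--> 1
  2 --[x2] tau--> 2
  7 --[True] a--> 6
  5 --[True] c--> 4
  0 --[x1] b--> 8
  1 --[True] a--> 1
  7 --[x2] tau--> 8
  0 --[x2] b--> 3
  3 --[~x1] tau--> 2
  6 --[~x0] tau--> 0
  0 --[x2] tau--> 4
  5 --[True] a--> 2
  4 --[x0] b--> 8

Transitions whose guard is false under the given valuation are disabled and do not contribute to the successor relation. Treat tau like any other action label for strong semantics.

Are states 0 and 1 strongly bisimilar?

Compute ~ classes (split until stable):
  round 0: {{0,1,2,3,4,5,6,7,8}}
  round 1: {{0},{1},{2,6,8},{3},{4,7},{5}}
  round 2: {{0},{1},{2},{3},{4},{5},{6},{7},{8}}
stable after 3 split(s): 9 block(s)
0∈{0}, 1∈{1}

Answer: NOT BISIMILAR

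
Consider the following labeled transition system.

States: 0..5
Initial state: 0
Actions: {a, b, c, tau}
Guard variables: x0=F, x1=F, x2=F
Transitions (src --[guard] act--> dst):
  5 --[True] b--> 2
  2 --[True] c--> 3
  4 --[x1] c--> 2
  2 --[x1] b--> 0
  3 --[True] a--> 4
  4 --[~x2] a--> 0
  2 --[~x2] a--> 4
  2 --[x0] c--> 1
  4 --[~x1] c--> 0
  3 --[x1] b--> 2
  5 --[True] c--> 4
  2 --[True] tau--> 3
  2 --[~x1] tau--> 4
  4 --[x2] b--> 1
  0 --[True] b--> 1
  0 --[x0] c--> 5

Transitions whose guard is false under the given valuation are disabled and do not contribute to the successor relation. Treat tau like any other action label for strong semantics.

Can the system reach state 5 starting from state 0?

After dropping false guards: 10 live edges.
L0 = {0}
L1 = {1}  now seen {0,1}
R = {0,1}

Answer: UNREACHABLE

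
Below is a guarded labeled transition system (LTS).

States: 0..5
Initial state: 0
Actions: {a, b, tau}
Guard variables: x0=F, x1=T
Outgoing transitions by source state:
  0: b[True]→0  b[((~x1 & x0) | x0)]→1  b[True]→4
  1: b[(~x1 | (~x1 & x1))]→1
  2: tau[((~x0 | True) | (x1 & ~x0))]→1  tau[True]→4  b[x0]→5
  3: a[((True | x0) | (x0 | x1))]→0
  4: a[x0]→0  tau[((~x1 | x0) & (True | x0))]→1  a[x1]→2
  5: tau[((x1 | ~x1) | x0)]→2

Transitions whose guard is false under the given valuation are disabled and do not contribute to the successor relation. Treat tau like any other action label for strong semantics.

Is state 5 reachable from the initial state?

7 transition(s) survive guard evaluation.
Layer 0: {0}
Layer 1: {4}  cumulative {0,4}
Layer 2: {2}  cumulative {0,2,4}
Layer 3: {1}  cumulative {0,1,2,4}
R = {0,1,2,4}

Answer: UNREACHABLE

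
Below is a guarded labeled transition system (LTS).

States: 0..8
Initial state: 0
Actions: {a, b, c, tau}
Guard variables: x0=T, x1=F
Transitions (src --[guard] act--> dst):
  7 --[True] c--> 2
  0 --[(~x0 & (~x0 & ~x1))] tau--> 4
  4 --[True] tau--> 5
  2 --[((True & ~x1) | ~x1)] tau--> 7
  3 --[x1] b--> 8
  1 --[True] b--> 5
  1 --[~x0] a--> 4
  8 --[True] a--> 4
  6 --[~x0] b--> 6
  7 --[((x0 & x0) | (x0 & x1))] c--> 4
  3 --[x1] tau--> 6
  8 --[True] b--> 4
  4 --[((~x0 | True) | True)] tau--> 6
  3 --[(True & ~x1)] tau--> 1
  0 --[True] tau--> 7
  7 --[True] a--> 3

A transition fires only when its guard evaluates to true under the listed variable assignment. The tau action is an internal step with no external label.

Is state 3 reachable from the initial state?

Answer: REACHABLE

Trace:
After dropping false guards: 11 live edges.
depth 0: {0}
depth 1: {7}  cumulative {0,7}
depth 2: {2,3,4}  cumulative {0,2,3,4,7}
depth 3: {1,5,6}  cumulative {0,1,2,3,4,5,6,7}
Reach set: {0,1,2,3,4,5,6,7}
Path to 3: tau·a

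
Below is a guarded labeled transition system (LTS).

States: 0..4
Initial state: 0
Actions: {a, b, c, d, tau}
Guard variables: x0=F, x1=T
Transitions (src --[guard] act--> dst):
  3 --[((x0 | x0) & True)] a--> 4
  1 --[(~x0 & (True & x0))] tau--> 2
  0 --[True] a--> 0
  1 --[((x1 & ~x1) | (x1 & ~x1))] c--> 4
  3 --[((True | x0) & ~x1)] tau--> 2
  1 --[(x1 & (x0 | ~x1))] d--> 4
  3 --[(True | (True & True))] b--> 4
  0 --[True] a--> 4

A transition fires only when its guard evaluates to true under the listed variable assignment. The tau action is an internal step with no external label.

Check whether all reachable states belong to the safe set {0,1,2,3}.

Answer: INVARIANT VIOLATED at state 4

Trace:
Allowed set {0,1,2,3}
R = {0,4}
  0: ok
  4: VIOLATES
reach 4 via a — violates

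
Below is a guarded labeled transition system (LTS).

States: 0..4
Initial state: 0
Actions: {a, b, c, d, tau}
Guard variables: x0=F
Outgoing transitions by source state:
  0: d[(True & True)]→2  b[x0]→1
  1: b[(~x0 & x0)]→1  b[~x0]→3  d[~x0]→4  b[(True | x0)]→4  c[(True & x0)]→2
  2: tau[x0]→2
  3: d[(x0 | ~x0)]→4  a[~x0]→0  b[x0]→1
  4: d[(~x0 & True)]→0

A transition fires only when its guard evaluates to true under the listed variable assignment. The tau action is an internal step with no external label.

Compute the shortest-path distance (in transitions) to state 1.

BFS to 1:
  depth 0: {0}
  depth 1: {2}
1 never appears.

Answer: UNREACHABLE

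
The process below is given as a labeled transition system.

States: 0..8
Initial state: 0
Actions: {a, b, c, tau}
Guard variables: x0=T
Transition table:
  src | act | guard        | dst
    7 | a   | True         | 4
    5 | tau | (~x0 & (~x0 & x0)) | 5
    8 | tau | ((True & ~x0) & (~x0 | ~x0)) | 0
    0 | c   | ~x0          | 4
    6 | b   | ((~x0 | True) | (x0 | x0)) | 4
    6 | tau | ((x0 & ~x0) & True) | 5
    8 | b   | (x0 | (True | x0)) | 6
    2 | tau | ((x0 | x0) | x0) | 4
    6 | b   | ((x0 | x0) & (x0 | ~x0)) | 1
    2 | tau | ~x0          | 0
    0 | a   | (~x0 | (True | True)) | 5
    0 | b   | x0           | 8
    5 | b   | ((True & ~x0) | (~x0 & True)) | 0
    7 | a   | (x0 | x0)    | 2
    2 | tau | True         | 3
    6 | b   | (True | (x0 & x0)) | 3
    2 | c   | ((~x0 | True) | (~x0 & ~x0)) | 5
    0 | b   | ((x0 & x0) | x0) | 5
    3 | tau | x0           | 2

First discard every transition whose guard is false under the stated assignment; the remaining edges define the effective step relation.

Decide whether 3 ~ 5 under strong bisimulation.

Compute ~ classes (split until stable):
  π0 = {{0,1,2,3,4,5,6,7,8}}
  π1 = {{0},{1,4,5},{2},{3},{6,8},{7}}
  π2 = {{0},{1,4,5},{2},{3},{6},{7},{8}}
7 equivalence class(es) (converged in 3)
class of 3: {3}; class of 5: {1,4,5}

Answer: NOT BISIMILAR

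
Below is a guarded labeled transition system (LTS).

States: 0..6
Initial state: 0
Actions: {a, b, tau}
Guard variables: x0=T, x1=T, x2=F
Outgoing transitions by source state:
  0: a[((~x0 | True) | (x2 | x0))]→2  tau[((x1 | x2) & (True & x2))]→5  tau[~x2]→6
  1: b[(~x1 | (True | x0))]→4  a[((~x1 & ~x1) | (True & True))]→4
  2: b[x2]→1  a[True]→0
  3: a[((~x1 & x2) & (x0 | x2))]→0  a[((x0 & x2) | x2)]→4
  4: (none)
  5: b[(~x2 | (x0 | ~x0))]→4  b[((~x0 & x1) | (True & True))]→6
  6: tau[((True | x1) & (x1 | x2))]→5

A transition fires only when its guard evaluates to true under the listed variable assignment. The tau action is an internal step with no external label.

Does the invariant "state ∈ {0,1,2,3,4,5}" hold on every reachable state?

Allowed set {0,1,2,3,4,5}
Reach set: {0,2,4,5,6}
  0: ok
  2: ok
  4: ok
  5: ok
  6: outside
witness against invariant: tau → 6

Answer: INVARIANT VIOLATED at state 6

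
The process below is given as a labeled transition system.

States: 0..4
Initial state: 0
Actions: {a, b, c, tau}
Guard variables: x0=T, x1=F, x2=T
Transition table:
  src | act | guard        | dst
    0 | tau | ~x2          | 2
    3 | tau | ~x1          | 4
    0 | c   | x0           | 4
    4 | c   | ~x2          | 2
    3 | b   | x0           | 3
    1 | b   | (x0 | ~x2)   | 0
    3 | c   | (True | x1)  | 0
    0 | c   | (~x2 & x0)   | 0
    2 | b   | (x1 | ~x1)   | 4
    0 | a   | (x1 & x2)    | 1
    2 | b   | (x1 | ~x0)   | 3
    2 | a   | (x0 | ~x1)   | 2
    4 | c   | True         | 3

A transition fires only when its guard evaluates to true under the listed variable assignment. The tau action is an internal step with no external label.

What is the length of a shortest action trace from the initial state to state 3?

Answer: 2

Analysis:
Breadth-first toward 3:
  depth 0: {0}
  depth 1: {4}
  depth 2: {3}
3 enters at depth 2; path c·c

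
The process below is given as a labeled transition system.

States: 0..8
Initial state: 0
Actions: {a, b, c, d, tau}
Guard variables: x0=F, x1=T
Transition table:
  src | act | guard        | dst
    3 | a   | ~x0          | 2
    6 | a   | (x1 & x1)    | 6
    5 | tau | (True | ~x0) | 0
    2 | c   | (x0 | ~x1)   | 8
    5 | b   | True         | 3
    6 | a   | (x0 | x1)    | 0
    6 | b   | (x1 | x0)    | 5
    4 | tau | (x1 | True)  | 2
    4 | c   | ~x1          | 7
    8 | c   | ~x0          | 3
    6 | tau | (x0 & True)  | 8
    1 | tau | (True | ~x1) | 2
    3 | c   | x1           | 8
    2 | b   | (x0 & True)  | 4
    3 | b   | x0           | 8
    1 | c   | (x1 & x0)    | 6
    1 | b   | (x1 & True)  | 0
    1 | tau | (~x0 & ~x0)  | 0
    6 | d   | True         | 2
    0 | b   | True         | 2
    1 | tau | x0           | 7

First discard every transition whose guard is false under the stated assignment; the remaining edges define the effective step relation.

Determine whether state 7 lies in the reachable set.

After dropping false guards: 14 live edges.
depth 0: {0}
depth 1: {2}  total {0,2}
R = {0,2}

Answer: UNREACHABLE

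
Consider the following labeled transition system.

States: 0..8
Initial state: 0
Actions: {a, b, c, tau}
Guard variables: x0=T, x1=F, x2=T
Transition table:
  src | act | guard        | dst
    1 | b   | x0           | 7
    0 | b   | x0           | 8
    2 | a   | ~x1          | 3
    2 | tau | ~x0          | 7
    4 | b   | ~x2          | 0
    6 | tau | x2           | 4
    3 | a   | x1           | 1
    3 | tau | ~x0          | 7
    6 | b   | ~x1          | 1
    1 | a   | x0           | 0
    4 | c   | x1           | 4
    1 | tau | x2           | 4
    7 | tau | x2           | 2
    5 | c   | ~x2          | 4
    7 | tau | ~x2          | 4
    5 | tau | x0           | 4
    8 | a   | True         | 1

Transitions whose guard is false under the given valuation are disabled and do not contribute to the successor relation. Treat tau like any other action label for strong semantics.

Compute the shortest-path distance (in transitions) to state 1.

Answer: 2

Working:
Breadth-first toward 1:
  L0 = {0}
  L1 = {8}
  L2 = {1}
1 enters at depth 2; path b·a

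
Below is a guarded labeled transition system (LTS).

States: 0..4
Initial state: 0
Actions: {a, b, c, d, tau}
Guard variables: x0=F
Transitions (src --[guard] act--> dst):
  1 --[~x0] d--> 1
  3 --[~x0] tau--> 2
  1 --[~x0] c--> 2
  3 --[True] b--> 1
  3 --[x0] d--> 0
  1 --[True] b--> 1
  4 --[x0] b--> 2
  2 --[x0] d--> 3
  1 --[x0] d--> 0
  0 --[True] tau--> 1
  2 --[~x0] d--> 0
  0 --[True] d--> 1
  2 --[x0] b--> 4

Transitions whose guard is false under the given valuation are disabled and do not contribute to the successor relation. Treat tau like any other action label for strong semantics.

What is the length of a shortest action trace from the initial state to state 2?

Breadth-first toward 2:
  Layer 0: {0}
  Layer 1: {1}
  Layer 2: {2}
depth(2)=2, e.g. d·c

Answer: 2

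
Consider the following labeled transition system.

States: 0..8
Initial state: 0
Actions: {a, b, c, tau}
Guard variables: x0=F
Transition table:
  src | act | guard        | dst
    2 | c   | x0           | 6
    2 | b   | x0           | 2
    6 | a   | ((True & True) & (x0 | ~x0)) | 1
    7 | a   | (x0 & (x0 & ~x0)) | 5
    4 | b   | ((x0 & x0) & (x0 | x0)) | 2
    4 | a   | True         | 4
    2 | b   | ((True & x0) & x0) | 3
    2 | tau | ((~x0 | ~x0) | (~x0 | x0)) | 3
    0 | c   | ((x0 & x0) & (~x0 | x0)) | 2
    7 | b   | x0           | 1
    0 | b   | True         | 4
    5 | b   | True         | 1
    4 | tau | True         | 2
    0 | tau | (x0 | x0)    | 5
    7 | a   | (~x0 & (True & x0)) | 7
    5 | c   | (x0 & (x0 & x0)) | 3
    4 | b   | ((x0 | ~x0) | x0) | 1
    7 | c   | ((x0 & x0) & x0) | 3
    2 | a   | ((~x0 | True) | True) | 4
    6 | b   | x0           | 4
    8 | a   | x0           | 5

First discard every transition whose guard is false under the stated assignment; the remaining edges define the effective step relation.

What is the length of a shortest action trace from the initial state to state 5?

Breadth-first toward 5:
  L0 = {0}
  L1 = {4}
  L2 = {1,2}
  L3 = {3}
5 never appears.

Answer: UNREACHABLE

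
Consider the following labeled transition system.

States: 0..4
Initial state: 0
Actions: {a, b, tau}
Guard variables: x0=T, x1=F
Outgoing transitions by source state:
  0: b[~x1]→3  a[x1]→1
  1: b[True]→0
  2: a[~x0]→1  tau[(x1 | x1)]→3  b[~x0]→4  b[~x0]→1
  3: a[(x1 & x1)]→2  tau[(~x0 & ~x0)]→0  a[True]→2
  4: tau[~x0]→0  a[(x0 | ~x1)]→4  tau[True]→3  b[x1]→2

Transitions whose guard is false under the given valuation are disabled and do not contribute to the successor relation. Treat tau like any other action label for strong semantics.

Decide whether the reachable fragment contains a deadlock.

Answer: DEADLOCK at state 2

Trace:
R = {0,2,3}
  0: b→3  [deg 1]
  2: ∅  [no exit]
  3: a→2  [deg 1]
Path to 2: b·a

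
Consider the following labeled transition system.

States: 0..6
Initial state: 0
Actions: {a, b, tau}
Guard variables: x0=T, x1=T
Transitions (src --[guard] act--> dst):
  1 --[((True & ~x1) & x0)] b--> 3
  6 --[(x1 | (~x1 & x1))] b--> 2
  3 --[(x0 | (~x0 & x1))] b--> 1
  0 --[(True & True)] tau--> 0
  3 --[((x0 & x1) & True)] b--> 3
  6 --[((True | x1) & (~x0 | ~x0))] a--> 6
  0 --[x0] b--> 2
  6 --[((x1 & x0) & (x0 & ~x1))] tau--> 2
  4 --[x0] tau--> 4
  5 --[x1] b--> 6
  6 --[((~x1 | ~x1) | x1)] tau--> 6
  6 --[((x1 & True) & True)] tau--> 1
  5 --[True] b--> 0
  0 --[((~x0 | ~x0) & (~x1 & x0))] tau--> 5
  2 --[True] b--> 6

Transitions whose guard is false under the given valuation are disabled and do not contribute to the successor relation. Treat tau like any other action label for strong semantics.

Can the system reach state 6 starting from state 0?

Answer: REACHABLE

Working:
11 transition(s) survive guard evaluation.
L0 = {0}
L1 = {2}  now seen {0,2}
L2 = {6}  now seen {0,2,6}
L3 = {1}  now seen {0,1,2,6}
Reachable = {0,1,2,6}
Path to 6: b·b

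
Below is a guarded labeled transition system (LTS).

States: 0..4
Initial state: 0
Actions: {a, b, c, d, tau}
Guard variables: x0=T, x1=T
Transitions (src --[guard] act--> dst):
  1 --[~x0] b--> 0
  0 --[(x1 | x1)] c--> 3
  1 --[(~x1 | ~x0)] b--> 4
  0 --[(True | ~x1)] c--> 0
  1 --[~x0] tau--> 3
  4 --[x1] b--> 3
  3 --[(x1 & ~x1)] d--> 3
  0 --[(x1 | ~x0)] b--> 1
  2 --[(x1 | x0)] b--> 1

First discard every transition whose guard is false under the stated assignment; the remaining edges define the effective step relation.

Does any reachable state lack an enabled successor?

Reachable = {0,1,3}
  0: b→1  c→0  c→3  [deg 3]
  1: ∅  [deadlock]
  3: ∅  [deadlock]
witness 1: b

Answer: DEADLOCK at state 1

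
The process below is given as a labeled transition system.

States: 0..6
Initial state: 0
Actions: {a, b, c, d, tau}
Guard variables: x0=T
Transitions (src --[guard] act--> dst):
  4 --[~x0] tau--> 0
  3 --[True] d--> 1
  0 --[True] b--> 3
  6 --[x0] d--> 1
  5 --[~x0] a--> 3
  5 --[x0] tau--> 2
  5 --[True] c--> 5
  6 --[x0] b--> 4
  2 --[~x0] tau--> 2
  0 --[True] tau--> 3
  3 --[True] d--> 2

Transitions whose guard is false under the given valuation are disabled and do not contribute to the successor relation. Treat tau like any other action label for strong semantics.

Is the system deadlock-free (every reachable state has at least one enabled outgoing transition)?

R = {0,1,2,3}
  0: b→3  tau→3  [2 out]
  1: ∅  [deadlock]
  2: ∅  [deadlock]
  3: d→1  d→2  [2 out]
witness 1: b·d

Answer: DEADLOCK at state 1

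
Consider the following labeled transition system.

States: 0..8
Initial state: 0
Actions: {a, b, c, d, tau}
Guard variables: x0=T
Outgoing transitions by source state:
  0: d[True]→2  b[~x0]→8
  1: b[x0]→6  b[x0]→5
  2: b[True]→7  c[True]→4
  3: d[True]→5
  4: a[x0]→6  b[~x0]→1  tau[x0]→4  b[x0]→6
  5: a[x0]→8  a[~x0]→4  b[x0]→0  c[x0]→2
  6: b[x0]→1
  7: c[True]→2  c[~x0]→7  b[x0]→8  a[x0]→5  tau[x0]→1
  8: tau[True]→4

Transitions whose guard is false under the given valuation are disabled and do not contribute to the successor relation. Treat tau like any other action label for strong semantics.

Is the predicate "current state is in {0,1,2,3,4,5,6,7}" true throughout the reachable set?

Answer: INVARIANT VIOLATED at state 8

Analysis:
Allowed set {0,1,2,3,4,5,6,7}
R = {0,1,2,4,5,6,7,8}
  0: safe
  1: safe
  2: safe
  4: safe
  5: safe
  6: safe
  7: safe
  8: VIOLATES
counterexample path to 8: d·b·b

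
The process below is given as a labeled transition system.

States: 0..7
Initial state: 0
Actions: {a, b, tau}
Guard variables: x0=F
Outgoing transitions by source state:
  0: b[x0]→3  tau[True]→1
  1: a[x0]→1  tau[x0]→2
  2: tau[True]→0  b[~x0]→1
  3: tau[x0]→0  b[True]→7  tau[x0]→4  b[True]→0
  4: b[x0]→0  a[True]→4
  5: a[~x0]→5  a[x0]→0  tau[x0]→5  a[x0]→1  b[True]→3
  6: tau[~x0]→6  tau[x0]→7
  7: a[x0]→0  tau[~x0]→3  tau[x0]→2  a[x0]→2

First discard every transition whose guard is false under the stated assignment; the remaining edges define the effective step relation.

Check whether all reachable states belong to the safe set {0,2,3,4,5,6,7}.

Answer: INVARIANT VIOLATED at state 1

Working:
Safe = {0,2,3,4,5,6,7}
Reachable = {0,1}
  0: ✓
  1: VIOLATES
reach 1 via tau — violates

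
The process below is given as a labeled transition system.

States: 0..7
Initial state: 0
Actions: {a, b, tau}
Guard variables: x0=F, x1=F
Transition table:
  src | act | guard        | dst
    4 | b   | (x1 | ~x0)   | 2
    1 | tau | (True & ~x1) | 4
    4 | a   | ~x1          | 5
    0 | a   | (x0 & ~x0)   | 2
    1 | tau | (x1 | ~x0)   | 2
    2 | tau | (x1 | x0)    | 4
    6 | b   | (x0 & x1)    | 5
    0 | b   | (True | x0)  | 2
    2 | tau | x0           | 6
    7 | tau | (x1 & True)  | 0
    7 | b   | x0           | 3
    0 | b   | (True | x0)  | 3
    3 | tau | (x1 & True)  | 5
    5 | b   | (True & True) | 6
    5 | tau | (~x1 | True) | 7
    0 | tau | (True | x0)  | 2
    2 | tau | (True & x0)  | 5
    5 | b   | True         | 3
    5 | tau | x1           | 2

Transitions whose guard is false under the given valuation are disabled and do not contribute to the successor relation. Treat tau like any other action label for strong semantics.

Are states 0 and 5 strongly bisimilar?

Compute ~ classes (split until stable):
  π0 = {{0,1,2,3,4,5,6,7}}
  π1 = {{0,5},{1},{2,3,6,7},{4}}
4 equivalence class(es) (converged in 2)
[0]={0,5}  [5]={0,5}

Answer: BISIMILAR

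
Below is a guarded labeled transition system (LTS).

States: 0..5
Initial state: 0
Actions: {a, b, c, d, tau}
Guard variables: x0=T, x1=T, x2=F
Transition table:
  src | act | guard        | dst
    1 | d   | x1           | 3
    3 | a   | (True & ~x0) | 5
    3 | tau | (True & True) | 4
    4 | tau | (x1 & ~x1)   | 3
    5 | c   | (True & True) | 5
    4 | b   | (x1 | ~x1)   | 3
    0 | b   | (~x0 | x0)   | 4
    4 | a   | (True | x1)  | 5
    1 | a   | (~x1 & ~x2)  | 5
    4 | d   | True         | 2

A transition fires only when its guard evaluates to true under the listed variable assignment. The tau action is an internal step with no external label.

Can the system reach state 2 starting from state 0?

Answer: REACHABLE

Working:
7 transition(s) survive guard evaluation.
L0 = {0}
L1 = {4}  total {0,4}
L2 = {2,3,5}  total {0,2,3,4,5}
Reachable = {0,2,3,4,5}
trace reaching 2: b·d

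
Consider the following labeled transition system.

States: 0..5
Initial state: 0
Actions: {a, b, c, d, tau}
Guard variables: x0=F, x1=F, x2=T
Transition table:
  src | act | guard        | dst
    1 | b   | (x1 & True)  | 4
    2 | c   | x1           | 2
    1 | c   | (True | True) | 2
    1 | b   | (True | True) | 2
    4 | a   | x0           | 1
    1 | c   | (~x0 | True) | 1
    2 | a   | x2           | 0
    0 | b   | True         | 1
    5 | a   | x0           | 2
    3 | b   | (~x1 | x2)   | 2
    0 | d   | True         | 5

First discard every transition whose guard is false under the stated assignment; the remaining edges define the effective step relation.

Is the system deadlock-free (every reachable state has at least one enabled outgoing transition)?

Reachable = {0,1,2,5}
  0: b→1  d→5  [2 out]
  1: b→2  c→1  c→2  [3 out]
  2: a→0  [1 out]
  5: ∅  [deadlock]
Path to 5: d

Answer: DEADLOCK at state 5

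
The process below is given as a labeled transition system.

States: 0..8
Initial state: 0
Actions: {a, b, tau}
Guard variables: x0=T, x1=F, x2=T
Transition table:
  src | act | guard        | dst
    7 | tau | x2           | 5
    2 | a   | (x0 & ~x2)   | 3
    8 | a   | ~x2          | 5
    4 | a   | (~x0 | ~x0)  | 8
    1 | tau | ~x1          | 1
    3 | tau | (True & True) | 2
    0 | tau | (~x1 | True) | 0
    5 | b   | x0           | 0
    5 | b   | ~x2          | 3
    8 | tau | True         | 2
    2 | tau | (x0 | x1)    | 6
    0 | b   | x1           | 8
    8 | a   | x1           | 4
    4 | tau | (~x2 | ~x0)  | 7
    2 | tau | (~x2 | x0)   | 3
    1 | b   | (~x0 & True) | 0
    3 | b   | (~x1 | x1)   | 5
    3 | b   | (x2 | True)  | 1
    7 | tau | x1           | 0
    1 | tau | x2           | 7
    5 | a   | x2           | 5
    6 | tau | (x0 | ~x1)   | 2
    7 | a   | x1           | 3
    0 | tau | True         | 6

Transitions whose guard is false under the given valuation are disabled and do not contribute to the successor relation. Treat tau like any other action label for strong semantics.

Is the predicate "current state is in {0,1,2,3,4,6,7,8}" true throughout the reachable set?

Inv-set: {0,1,2,3,4,6,7,8}
Reachable = {0,1,2,3,5,6,7}
  0: ok
  1: ok
  2: ok
  3: ok
  5: outside
  6: ok
  7: ok
witness against invariant: tau·tau·tau·b → 5

Answer: INVARIANT VIOLATED at state 5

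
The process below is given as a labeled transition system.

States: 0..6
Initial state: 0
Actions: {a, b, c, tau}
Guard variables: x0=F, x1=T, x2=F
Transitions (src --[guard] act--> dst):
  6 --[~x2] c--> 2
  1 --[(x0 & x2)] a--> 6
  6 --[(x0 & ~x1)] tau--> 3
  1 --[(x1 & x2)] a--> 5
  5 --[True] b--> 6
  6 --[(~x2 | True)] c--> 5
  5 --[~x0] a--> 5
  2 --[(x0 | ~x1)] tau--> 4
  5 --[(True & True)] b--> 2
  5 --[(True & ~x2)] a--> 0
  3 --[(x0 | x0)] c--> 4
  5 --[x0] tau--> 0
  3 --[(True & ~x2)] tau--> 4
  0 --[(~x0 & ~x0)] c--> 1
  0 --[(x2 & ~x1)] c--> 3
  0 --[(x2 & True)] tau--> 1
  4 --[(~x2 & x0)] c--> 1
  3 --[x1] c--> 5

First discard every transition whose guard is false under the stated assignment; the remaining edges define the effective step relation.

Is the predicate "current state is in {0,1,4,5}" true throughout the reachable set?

Allowed set {0,1,4,5}
Reachable = {0,1}
  0: ok
  1: ok

Answer: INVARIANT HOLDS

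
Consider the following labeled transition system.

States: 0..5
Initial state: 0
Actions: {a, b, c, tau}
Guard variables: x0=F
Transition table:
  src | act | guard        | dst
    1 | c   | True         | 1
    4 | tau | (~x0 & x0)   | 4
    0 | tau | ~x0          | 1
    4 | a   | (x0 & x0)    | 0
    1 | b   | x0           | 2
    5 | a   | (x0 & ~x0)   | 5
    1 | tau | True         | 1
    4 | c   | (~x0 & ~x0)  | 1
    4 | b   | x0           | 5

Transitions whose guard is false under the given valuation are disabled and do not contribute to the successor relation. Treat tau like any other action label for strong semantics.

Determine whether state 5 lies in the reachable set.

After dropping false guards: 4 live edges.
depth 0: {0}
depth 1: {1}  now seen {0,1}
R = {0,1}

Answer: UNREACHABLE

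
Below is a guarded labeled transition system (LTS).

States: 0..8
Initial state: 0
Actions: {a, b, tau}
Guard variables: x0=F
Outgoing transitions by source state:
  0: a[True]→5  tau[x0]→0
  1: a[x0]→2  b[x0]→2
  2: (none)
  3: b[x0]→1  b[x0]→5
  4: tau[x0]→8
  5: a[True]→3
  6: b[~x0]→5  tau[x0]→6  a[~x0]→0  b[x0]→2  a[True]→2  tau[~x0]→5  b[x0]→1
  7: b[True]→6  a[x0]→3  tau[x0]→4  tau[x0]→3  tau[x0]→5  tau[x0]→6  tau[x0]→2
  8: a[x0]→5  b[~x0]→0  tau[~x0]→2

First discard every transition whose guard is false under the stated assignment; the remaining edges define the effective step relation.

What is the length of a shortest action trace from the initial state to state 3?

Answer: 2

Working:
BFS to 3:
  L0 = {0}
  L1 = {5}
  L2 = {3}
3 enters at depth 2; path a·a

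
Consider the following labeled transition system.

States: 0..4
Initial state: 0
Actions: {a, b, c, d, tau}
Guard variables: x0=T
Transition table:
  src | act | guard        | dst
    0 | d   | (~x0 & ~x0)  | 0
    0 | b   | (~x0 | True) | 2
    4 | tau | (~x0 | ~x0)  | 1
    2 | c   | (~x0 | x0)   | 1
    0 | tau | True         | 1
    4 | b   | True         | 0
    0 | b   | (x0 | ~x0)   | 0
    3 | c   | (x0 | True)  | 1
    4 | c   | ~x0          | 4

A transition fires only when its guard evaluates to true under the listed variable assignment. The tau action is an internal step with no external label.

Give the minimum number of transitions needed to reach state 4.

Answer: UNREACHABLE

Working:
BFS to 4:
  Layer 0: {0}
  Layer 1: {1,2}
4 never appears.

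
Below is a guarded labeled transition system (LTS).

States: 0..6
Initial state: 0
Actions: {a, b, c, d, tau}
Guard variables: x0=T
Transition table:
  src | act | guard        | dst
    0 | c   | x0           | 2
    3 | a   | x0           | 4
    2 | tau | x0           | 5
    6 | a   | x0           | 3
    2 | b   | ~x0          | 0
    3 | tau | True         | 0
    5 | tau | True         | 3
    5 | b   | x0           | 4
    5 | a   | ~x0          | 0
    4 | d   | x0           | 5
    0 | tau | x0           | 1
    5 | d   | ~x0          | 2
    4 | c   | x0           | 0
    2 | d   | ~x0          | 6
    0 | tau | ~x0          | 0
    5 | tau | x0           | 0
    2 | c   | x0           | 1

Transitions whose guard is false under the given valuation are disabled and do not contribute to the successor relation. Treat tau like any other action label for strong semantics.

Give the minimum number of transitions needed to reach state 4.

Breadth-first toward 4:
  Layer 0: {0}
  Layer 1: {1,2}
  Layer 2: {5}
  Layer 3: {3,4}
depth(4)=3, e.g. c·tau·b

Answer: 3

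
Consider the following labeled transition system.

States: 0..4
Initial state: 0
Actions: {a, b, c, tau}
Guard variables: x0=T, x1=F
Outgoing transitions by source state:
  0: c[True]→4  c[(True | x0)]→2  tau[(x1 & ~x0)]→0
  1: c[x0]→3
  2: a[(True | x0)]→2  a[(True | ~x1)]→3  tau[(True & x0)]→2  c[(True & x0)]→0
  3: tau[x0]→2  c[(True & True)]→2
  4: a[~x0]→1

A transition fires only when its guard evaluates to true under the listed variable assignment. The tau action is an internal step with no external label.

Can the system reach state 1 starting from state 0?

Guard filter leaves 9 enabled edge(s).
Layer 0: {0}
Layer 1: {2,4}  total {0,2,4}
Layer 2: {3}  total {0,2,3,4}
Reachable = {0,2,3,4}

Answer: UNREACHABLE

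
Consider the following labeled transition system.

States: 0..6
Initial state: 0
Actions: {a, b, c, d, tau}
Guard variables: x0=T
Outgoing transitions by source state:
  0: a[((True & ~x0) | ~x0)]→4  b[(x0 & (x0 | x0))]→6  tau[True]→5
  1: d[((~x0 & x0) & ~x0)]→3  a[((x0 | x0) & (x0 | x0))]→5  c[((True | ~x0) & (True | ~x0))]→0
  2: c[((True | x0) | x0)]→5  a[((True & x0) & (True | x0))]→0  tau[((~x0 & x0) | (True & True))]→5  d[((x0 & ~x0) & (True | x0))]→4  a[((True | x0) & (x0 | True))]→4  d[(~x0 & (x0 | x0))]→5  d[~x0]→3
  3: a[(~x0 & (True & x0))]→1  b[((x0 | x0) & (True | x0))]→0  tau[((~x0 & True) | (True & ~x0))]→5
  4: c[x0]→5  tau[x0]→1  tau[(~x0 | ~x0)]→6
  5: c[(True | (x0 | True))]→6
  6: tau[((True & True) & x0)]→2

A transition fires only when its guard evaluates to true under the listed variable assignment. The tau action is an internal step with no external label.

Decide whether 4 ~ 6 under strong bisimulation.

Compute ~ classes (split until stable):
  P[0] = {{0,1,2,3,4,5,6}}
  P[1] = {{0},{1},{2},{3},{4},{5},{6}}
7 equivalence class(es) (converged in 2)
4∈{4}, 6∈{6}

Answer: NOT BISIMILAR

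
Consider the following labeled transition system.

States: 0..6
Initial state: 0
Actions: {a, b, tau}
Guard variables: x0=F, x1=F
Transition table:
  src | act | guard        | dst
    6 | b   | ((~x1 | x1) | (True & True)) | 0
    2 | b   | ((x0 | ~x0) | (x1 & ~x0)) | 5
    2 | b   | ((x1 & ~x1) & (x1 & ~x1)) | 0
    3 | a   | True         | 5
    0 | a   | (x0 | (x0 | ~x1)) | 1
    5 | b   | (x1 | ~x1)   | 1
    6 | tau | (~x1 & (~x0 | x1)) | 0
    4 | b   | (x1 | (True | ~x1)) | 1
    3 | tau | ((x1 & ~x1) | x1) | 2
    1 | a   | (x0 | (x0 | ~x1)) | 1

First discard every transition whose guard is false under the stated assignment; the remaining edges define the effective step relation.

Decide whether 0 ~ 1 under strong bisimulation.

Answer: BISIMILAR

Analysis:
Bisimulation quotient by refinement:
  P[0] = {{0,1,2,3,4,5,6}}
  P[1] = {{0,1,3},{2,4,5},{6}}
  P[2] = {{0,1},{2},{3},{4,5},{6}}
Fixed point at round 3; 5 class(es).
class of 0: {0,1}; class of 1: {0,1}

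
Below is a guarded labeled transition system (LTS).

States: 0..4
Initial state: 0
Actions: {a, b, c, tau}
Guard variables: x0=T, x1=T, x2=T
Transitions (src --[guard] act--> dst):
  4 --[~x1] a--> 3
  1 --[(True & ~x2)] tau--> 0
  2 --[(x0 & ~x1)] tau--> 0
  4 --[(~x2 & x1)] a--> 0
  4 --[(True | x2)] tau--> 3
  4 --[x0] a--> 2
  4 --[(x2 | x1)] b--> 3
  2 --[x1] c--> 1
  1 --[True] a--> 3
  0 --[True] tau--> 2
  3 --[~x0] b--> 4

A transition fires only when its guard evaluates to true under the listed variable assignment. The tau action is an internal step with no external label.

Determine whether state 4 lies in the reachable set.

After dropping false guards: 6 live edges.
Layer 0: {0}
Layer 1: {2}  now seen {0,2}
Layer 2: {1}  now seen {0,1,2}
Layer 3: {3}  now seen {0,1,2,3}
Reachable = {0,1,2,3}

Answer: UNREACHABLE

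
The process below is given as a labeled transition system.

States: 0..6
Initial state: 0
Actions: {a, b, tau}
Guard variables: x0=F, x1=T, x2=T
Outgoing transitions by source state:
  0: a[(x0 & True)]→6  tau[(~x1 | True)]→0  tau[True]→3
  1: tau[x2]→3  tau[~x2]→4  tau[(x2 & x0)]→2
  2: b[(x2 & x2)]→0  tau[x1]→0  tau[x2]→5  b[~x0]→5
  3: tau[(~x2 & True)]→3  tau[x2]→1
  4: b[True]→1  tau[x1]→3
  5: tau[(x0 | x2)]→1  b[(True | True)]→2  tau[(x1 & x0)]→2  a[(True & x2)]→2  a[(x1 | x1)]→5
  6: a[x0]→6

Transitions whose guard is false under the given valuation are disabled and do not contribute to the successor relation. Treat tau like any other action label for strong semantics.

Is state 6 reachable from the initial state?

After dropping false guards: 14 live edges.
L0 = {0}
L1 = {3}  total {0,3}
L2 = {1}  total {0,1,3}
R = {0,1,3}

Answer: UNREACHABLE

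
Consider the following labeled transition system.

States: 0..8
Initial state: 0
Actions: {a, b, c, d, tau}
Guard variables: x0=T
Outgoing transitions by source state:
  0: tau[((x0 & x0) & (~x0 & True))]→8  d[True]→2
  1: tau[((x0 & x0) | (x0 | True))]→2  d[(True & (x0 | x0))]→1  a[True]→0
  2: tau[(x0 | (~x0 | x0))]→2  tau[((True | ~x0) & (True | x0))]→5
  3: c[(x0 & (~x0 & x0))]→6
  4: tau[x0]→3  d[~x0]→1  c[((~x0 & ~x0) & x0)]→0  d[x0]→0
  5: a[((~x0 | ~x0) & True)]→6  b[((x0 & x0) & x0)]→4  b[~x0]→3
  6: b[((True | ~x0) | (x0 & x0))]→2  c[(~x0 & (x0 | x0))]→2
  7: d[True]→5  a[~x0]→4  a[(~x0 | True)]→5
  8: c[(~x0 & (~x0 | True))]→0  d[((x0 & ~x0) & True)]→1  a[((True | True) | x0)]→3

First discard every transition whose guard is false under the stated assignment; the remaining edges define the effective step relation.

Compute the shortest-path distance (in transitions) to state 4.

Answer: 3

Working:
Breadth-first toward 4:
  L0 = {0}
  L1 = {2}
  L2 = {5}
  L3 = {4}
first hit 4 at d=3 via d·tau·b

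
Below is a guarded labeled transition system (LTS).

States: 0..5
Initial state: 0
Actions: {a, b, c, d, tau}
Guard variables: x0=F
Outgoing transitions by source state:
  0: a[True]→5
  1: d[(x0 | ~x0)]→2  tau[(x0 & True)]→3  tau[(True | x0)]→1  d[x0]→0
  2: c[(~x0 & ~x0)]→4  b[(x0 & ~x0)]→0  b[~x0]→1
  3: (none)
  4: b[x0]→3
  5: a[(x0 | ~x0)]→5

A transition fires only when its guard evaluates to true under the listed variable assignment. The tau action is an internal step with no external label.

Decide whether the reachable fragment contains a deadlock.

Reachable = {0,5}
  0: a→5  [deg 1]
  5: a→5  [deg 1]

Answer: DEADLOCK-FREE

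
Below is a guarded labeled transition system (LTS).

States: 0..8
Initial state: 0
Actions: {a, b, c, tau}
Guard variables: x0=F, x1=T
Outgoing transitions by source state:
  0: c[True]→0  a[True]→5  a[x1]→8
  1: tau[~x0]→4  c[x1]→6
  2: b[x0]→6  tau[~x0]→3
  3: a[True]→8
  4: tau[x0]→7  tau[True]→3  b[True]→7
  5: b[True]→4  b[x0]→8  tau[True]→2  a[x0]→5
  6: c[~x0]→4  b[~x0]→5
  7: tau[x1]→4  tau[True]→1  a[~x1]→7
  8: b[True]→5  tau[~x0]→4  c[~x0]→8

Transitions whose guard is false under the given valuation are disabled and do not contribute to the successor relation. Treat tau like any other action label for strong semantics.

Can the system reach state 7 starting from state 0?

Guard filter leaves 18 enabled edge(s).
depth 0: {0}
depth 1: {5,8}  cumulative {0,5,8}
depth 2: {2,4}  cumulative {0,2,4,5,8}
depth 3: {3,7}  cumulative {0,2,3,4,5,7,8}
depth 4: {1}  cumulative {0,1,2,3,4,5,7,8}
depth 5: {6}  cumulative {0,1,2,3,4,5,6,7,8}
Reach set: {0,1,2,3,4,5,6,7,8}
witness 7: a·tau·b

Answer: REACHABLE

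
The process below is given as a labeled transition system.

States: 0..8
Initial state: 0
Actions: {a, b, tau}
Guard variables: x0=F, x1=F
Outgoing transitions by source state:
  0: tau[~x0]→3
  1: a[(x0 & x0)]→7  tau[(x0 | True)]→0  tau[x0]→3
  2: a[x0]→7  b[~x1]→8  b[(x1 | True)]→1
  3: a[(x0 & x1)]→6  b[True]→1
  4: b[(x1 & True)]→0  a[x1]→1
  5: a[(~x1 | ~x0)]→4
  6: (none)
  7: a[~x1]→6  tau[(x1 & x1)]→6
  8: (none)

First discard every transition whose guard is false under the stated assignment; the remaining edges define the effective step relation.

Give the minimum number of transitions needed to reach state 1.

Layered search for 1:
  Layer 0: {0}
  Layer 1: {3}
  Layer 2: {1}
1 enters at depth 2; path tau·b

Answer: 2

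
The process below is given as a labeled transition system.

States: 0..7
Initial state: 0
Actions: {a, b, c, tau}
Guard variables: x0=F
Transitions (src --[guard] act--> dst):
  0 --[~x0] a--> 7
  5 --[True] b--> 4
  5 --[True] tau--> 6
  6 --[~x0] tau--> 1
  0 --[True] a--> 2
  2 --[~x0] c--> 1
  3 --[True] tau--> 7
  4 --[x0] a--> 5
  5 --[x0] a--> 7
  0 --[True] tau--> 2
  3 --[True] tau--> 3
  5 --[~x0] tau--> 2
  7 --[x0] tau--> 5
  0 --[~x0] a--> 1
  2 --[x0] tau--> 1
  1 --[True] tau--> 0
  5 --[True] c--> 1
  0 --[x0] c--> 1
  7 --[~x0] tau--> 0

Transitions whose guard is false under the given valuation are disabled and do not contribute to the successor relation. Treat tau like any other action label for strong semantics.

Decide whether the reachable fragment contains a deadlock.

Reach set: {0,1,2,7}
  0: a→1  a→2  a→7  tau→2  [deg 4]
  1: tau→0  [deg 1]
  2: c→1  [deg 1]
  7: tau→0  [deg 1]

Answer: DEADLOCK-FREE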